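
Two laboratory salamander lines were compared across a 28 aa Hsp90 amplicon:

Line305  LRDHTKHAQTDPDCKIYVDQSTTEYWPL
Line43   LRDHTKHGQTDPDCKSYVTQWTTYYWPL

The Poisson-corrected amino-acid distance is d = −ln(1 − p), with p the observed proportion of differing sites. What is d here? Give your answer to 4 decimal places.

0.1967

Mismatches occur at site 8 (A↔G), site 16 (I↔S), site 19 (D↔T), site 21 (S↔W), site 24 (E↔Y).
p = 5/28 = 0.178571.
d = −ln(1 − 0.178571) = −ln(0.821429) = 0.1967.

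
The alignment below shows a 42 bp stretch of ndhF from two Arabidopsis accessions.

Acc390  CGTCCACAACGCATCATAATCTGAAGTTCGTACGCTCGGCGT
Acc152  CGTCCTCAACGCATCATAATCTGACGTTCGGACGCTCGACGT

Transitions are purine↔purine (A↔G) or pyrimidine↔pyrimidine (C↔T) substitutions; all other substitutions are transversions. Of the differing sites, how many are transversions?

3

Mismatches occur at site 6 (A→T, transversion), site 25 (A→C, transversion), site 31 (T→G, transversion), site 39 (G→A, transition).
Of the 4 differences, 1 transition and 3 transversions, so the answer is 3.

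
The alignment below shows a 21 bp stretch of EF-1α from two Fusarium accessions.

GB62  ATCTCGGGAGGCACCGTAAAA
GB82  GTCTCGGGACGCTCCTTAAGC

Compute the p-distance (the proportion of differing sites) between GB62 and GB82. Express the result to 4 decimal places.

0.2857

The sequences differ at positions 1 (A/G), 10 (G/C), 13 (A/T), 16 (G/T), 20 (A/G), 21 (A/C).
There are 6 differences over 21 sites, so p = 6/21 = 0.2857.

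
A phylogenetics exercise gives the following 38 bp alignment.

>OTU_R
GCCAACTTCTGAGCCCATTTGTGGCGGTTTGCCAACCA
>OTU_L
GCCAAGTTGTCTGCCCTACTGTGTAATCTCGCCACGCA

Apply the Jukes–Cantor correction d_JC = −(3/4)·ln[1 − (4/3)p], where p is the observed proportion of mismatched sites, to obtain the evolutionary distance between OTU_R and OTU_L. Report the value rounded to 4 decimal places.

0.5604

Differing sites — 6:C/G; 9:C/G; 11:G/C; 12:A/T; 17:A/T; 18:T/A; 19:T/C; 24:G/T; 25:C/A; 26:G/A; 27:G/T; 28:T/C; 30:T/C; 35:A/C; 36:C/G.
p = 15/38 = 0.394737.
d = −0.75 · ln(1 − (4/3)·0.394737) = −0.75 · ln(0.473684) = −0.75 · (-0.747215) = 0.5604.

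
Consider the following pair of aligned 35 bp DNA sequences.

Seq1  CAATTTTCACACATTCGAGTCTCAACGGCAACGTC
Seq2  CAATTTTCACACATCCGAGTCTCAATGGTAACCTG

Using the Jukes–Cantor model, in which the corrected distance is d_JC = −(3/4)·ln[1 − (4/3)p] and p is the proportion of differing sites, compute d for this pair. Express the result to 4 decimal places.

Differing sites — 15:T/C; 26:C/T; 29:C/T; 33:G/C; 35:C/G.
p = 5/35 = 0.142857.
d = −0.75 · ln(1 − (4/3)·0.142857) = −0.75 · ln(0.809524) = −0.75 · (-0.211309) = 0.1585.

0.1585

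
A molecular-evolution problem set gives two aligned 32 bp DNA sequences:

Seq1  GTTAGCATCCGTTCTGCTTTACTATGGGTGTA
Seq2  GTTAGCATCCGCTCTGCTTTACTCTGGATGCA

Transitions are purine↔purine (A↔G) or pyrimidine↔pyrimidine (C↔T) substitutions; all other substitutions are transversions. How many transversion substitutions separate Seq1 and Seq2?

1

Differing sites — 12:T/C (Ti); 24:A/C (Tv); 28:G/A (Ti); 31:T/C (Ti).
Of the 4 differences, 3 transitions and 1 transversion, so the answer is 1.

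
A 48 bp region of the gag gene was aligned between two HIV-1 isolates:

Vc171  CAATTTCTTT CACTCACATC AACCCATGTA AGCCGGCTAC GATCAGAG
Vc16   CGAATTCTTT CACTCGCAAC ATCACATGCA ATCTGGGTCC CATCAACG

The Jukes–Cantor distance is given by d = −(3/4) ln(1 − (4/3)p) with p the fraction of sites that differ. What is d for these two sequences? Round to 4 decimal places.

0.3694

The sequences differ at positions 2 (A/G), 4 (T/A), 16 (A/G), 19 (T/A), 22 (A/T), 24 (C/A), 29 (T/C), 32 (G/T), 34 (C/T), 37 (C/G), 39 (A/C), 41 (G/C), 46 (G/A), 47 (A/C).
p = 14/48 = 0.291667.
d = −0.75 · ln(1 − (4/3)·0.291667) = −0.75 · ln(0.611111) = −0.75 · (-0.492477) = 0.3694.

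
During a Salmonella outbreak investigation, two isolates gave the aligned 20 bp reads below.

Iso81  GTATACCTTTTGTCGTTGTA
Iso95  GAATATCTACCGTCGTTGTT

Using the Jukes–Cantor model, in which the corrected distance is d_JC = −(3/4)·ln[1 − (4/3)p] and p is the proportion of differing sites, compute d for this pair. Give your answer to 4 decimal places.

Mismatches occur at site 2 (T/A), site 6 (C/T), site 9 (T/A), site 10 (T/C), site 11 (T/C), site 20 (A/T).
p = 6/20 = 0.300000.
d = −0.75 · ln(1 − (4/3)·0.300000) = −0.75 · ln(0.600000) = −0.75 · (-0.510826) = 0.3831.

0.3831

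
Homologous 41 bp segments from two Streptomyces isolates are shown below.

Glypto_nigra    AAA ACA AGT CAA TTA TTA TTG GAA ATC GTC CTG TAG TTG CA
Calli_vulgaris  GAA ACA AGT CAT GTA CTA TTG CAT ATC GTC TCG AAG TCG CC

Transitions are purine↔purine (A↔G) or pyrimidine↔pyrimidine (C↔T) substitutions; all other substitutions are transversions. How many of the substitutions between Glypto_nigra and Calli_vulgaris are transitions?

Differing sites — 1:A/G (Ti); 12:A/T (Tv); 13:T/G (Tv); 16:T/C (Ti); 22:G/C (Tv); 24:A/T (Tv); 31:C/T (Ti); 32:T/C (Ti); 34:T/A (Tv); 38:T/C (Ti); 41:A/C (Tv).
Of the 11 differences, 5 transitions and 6 transversions, so the answer is 5.

5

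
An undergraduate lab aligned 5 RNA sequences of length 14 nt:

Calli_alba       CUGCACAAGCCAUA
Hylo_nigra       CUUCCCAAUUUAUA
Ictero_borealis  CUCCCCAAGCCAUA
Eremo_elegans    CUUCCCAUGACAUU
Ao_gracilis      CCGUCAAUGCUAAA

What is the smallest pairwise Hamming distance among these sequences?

Pairwise Hamming distances:
  Calli_alba vs Hylo_nigra: 5
  Calli_alba vs Ictero_borealis: 2
  Calli_alba vs Eremo_elegans: 5
  Calli_alba vs Ao_gracilis: 7
  Hylo_nigra vs Ictero_borealis: 4
  Hylo_nigra vs Eremo_elegans: 5
  Hylo_nigra vs Ao_gracilis: 8
  Ictero_borealis vs Eremo_elegans: 4
  Ictero_borealis vs Ao_gracilis: 7
  Eremo_elegans vs Ao_gracilis: 8
The smallest is 2, between Calli_alba and Ictero_borealis.

2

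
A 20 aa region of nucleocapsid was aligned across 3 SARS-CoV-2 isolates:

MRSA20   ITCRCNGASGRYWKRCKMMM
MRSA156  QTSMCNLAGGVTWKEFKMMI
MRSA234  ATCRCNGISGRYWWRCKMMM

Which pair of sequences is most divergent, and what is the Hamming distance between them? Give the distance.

Pairwise Hamming distances:
  MRSA20 vs MRSA156: 10
  MRSA20 vs MRSA234: 3
  MRSA156 vs MRSA234: 12
The largest is 12, between MRSA156 and MRSA234.

12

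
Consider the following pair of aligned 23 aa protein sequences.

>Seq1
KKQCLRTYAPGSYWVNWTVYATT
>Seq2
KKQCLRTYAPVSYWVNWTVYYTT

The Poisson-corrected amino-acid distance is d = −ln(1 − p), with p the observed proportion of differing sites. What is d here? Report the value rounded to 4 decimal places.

0.0910

The sequences differ at positions 11 (G/V), 21 (A/Y).
p = 2/23 = 0.086957.
d = −ln(1 − 0.086957) = −ln(0.913043) = 0.0910.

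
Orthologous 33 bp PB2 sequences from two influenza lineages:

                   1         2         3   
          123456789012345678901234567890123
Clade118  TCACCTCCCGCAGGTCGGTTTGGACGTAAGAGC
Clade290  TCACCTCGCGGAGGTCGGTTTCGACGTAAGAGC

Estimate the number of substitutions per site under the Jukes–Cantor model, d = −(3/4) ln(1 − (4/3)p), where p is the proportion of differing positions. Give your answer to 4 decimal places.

Differing sites — 8:C/G; 11:C/G; 22:G/C.
p = 3/33 = 0.090909.
d = −0.75 · ln(1 − (4/3)·0.090909) = −0.75 · ln(0.878788) = −0.75 · (-0.129212) = 0.0969.

0.0969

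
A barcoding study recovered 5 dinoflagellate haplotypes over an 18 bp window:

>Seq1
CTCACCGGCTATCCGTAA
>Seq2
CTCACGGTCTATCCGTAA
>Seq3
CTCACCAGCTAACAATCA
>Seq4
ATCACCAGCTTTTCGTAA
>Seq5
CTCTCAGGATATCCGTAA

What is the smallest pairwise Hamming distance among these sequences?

2

Pairwise Hamming distances:
  Seq1 vs Seq2: 2
  Seq1 vs Seq3: 5
  Seq1 vs Seq4: 4
  Seq1 vs Seq5: 3
  Seq2 vs Seq3: 7
  Seq2 vs Seq4: 6
  Seq2 vs Seq5: 4
  Seq3 vs Seq4: 7
  Seq3 vs Seq5: 8
  Seq4 vs Seq5: 7
The smallest is 2, between Seq1 and Seq2.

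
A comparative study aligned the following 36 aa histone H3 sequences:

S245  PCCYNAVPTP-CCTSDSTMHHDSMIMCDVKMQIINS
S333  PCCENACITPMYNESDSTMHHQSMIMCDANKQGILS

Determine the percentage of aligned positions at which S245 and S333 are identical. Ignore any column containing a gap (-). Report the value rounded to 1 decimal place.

Excluding the 1 gap column leaves 35 comparable sites.
Differing sites — 4:Y/E; 7:V/C; 8:P/I; 12:C/Y; 13:C/N; 14:T/E; 22:D/Q; 29:V/A; 30:K/N; 31:M/K; 33:I/G; 35:N/L.
23 of the 35 comparable sites match, so the percent identity is 23/35 × 100 = 65.7%.

65.7%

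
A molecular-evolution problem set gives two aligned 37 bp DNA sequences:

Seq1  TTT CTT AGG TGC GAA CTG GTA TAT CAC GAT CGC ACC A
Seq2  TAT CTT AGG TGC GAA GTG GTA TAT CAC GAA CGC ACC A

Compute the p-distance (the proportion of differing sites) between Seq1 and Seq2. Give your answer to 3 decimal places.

Mismatches occur at site 2 (T↔A), site 16 (C↔G), site 30 (T↔A).
There are 3 differences over 37 sites, so p = 3/37 = 0.081.

0.081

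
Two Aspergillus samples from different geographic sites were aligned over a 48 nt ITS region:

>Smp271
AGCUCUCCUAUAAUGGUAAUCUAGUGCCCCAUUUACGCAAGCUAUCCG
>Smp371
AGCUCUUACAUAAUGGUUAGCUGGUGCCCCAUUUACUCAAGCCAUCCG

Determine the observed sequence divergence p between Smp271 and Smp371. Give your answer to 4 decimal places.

The sequences differ at positions 7 (C/U), 8 (C/A), 9 (U/C), 18 (A/U), 20 (U/G), 23 (A/G), 37 (G/U), 43 (U/C).
There are 8 differences over 48 sites, so p = 8/48 = 0.1667.

0.1667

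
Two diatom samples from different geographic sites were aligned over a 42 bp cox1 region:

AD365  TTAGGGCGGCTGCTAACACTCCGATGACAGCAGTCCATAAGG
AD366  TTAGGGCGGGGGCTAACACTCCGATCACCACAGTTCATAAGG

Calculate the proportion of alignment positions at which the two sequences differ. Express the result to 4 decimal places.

0.1429

Mismatches occur at site 10 (C/G), site 11 (T/G), site 26 (G/C), site 29 (A/C), site 30 (G/A), site 35 (C/T).
There are 6 differences over 42 sites, so p = 6/42 = 0.1429.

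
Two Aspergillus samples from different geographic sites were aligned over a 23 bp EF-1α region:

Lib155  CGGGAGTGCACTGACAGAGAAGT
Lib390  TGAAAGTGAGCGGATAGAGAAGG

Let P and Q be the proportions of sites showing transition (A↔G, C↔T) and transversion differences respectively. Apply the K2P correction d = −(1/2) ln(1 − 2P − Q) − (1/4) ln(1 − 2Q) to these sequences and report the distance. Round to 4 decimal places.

0.4920

The sequences differ at positions 1 (C/T, transition), 3 (G/A, transition), 4 (G/A, transition), 9 (C/A, transversion), 10 (A/G, transition), 12 (T/G, transversion), 15 (C/T, transition), 23 (T/G, transversion).
Of the 8 differences, 5 transitions and 3 transversions over 23 sites: P = 5/23 = 0.217391, Q = 3/23 = 0.130435.
d = −0.5·ln(0.434783) − 0.25·ln(0.739130) = −0.5·(-0.832908) − 0.25·(-0.302281) = 0.4920.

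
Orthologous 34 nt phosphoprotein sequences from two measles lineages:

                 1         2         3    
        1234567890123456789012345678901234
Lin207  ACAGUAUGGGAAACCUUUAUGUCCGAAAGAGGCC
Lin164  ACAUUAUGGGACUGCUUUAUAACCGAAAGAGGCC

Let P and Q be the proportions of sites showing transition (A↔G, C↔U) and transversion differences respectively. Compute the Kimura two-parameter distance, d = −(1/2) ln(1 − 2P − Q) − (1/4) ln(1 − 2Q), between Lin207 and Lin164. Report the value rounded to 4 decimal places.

Mismatches occur at site 4 (G/U, transversion), site 12 (A/C, transversion), site 13 (A/U, transversion), site 14 (C/G, transversion), site 21 (G/A, transition), site 22 (U/A, transversion).
Of the 6 differences, 1 transition and 5 transversions over 34 sites: P = 1/34 = 0.029412, Q = 5/34 = 0.147059.
d = −0.5·ln(0.794117) − 0.25·ln(0.705882) = −0.5·(-0.230524) − 0.25·(-0.348307) = 0.2023.

0.2023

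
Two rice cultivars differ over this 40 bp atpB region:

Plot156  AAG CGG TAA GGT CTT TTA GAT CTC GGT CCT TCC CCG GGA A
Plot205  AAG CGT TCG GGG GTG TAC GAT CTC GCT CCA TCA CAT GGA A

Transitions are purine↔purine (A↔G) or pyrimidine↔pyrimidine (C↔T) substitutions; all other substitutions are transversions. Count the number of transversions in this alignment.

12

The sequences differ at positions 6 (G/T, transversion), 8 (A/C, transversion), 9 (A/G, transition), 12 (T/G, transversion), 13 (C/G, transversion), 15 (T/G, transversion), 17 (T/A, transversion), 18 (A/C, transversion), 26 (G/C, transversion), 30 (T/A, transversion), 33 (C/A, transversion), 35 (C/A, transversion), 36 (G/T, transversion).
Of the 13 differences, 1 transition and 12 transversions, so the answer is 12.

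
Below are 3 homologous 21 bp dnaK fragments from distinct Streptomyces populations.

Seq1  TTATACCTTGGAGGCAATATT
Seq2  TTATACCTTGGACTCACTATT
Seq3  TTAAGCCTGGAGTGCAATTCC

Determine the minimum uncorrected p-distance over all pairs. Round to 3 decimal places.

Pairwise Hamming distances:
  Seq1 vs Seq2: 3
  Seq1 vs Seq3: 9
  Seq2 vs Seq3: 11
The smallest is 3 mismatches, between Seq1 and Seq2; p = 3/21 = 0.143.

0.143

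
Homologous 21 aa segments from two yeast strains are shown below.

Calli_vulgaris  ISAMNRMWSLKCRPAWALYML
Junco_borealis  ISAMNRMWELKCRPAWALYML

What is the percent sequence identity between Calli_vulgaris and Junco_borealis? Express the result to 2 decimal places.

A single mismatch occurs at site 9 (S/E).
20 of the 21 sites match, so the percent identity is 20/21 × 100 = 95.24%.

95.24%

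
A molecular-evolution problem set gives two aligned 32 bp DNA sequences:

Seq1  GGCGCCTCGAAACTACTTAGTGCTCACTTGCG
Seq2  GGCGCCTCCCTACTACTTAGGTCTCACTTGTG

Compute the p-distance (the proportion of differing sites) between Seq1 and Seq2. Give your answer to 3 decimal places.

Differing sites — 9:G/C; 10:A/C; 11:A/T; 21:T/G; 22:G/T; 31:C/T.
There are 6 differences over 32 sites, so p = 6/32 = 0.188.

0.188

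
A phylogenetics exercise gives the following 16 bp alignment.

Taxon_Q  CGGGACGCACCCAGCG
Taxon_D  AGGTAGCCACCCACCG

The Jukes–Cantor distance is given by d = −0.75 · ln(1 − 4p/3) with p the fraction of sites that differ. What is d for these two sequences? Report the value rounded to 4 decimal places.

0.4042

Differing sites — 1:C/A; 4:G/T; 6:C/G; 7:G/C; 14:G/C.
p = 5/16 = 0.312500.
d = −0.75 · ln(1 − (4/3)·0.312500) = −0.75 · ln(0.583333) = −0.75 · (-0.538997) = 0.4042.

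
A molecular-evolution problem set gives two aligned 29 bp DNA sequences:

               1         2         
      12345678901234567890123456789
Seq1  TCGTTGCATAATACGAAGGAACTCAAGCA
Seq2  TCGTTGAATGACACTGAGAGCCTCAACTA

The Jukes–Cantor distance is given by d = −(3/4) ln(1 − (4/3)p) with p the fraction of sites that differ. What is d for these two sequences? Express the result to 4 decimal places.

Differing sites — 7:C/A; 10:A/G; 12:T/C; 15:G/T; 16:A/G; 19:G/A; 20:A/G; 21:A/C; 27:G/C; 28:C/T.
p = 10/29 = 0.344828.
d = −0.75 · ln(1 − (4/3)·0.344828) = −0.75 · ln(0.540229) = −0.75 · (-0.615762) = 0.4618.

0.4618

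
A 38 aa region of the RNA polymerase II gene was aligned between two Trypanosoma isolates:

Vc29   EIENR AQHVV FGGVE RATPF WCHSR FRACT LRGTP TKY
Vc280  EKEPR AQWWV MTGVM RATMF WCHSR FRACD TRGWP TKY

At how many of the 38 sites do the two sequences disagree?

Mismatches occur at site 2 (I→K), site 4 (N→P), site 8 (H→W), site 9 (V→W), site 11 (F→M), site 12 (G→T), site 15 (E→M), site 19 (P→M), site 30 (T→D), site 31 (L→T), site 34 (T→W).
That gives 11 mismatches out of 38 aligned sites, so the Hamming distance is 11.

11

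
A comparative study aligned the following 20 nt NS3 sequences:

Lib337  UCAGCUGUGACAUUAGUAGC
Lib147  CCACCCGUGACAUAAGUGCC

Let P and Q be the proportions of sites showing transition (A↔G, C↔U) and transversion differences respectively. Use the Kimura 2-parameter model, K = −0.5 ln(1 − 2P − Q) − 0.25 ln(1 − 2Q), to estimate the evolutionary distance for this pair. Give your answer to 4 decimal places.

The sequences differ at positions 1 (U/C, transition), 4 (G/C, transversion), 6 (U/C, transition), 14 (U/A, transversion), 18 (A/G, transition), 19 (G/C, transversion).
Of the 6 differences, 3 transitions and 3 transversions over 20 sites: P = 3/20 = 0.150000, Q = 3/20 = 0.150000.
d = −0.5·ln(0.550000) − 0.25·ln(0.700000) = −0.5·(-0.597837) − 0.25·(-0.356675) = 0.3881.

0.3881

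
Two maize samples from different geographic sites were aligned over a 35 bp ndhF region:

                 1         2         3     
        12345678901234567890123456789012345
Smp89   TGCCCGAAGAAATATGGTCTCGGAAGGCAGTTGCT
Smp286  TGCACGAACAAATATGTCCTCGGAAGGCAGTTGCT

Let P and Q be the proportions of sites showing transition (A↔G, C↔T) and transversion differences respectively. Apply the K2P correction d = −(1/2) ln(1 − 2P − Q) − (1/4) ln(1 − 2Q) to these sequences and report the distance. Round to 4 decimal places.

0.1241

The sequences differ at positions 4 (C/A, transversion), 9 (G/C, transversion), 17 (G/T, transversion), 18 (T/C, transition).
Of the 4 differences, 1 transition and 3 transversions over 35 sites: P = 1/35 = 0.028571, Q = 3/35 = 0.085714.
d = −0.5·ln(0.857144) − 0.25·ln(0.828572) = −0.5·(-0.154149) − 0.25·(-0.188052) = 0.1241.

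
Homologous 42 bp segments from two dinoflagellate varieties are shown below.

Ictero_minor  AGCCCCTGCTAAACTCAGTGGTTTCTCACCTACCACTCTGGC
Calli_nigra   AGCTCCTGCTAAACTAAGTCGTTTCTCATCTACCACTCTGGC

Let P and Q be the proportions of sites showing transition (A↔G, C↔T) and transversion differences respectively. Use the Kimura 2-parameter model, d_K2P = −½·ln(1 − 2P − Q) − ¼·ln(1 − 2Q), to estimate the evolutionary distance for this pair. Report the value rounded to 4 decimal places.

0.1021

Mismatches occur at site 4 (C↔T, transition), site 16 (C↔A, transversion), site 20 (G↔C, transversion), site 29 (C↔T, transition).
Of the 4 differences, 2 transitions and 2 transversions over 42 sites: P = 2/42 = 0.047619, Q = 2/42 = 0.047619.
d = −0.5·ln(0.857143) − 0.25·ln(0.904762) = −0.5·(-0.154151) − 0.25·(-0.100083) = 0.1021.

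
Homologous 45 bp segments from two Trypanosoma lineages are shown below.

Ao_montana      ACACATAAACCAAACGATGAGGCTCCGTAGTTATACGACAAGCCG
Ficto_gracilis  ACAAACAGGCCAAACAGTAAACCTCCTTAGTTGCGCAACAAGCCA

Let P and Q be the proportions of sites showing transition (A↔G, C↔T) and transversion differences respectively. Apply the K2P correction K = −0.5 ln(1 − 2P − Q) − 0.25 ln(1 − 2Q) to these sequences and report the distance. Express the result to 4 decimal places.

Differing sites — 4:C/A (Tv); 6:T/C (Ti); 8:A/G (Ti); 9:A/G (Ti); 16:G/A (Ti); 17:A/G (Ti); 19:G/A (Ti); 21:G/A (Ti); 22:G/C (Tv); 27:G/T (Tv); 33:A/G (Ti); 34:T/C (Ti); 35:A/G (Ti); 37:G/A (Ti); 45:G/A (Ti).
Of the 15 differences, 12 transitions and 3 transversions over 45 sites: P = 12/45 = 0.266667, Q = 3/45 = 0.066667.
d = −0.5·ln(0.399999) − 0.25·ln(0.866666) = −0.5·(-0.916293) − 0.25·(-0.143102) = 0.4939.

0.4939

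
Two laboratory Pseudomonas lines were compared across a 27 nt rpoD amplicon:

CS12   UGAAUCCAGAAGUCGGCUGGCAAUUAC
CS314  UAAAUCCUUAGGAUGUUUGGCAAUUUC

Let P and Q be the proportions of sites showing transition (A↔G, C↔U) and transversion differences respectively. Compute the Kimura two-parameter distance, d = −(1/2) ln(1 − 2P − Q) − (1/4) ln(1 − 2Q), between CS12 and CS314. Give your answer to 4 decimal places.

Mismatches occur at site 2 (G↔A, transition), site 8 (A↔U, transversion), site 9 (G↔U, transversion), site 11 (A↔G, transition), site 13 (U↔A, transversion), site 14 (C↔U, transition), site 16 (G↔U, transversion), site 17 (C↔U, transition), site 26 (A↔U, transversion).
Of the 9 differences, 4 transitions and 5 transversions over 27 sites: P = 4/27 = 0.148148, Q = 5/27 = 0.185185.
d = −0.5·ln(0.518519) − 0.25·ln(0.629630) = −0.5·(-0.656779) − 0.25·(-0.462623) = 0.4440.

0.4440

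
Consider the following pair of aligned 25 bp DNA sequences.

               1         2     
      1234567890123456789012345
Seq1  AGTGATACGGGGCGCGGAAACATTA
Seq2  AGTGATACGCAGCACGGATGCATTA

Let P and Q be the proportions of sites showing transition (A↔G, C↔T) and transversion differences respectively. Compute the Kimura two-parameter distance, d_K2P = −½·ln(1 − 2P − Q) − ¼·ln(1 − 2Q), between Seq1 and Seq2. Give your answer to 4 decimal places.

0.2364

Mismatches occur at site 10 (G→C, transversion), site 11 (G→A, transition), site 14 (G→A, transition), site 19 (A→T, transversion), site 20 (A→G, transition).
Of the 5 differences, 3 transitions and 2 transversions over 25 sites: P = 3/25 = 0.120000, Q = 2/25 = 0.080000.
d = −0.5·ln(0.680000) − 0.25·ln(0.840000) = −0.5·(-0.385662) − 0.25·(-0.174353) = 0.2364.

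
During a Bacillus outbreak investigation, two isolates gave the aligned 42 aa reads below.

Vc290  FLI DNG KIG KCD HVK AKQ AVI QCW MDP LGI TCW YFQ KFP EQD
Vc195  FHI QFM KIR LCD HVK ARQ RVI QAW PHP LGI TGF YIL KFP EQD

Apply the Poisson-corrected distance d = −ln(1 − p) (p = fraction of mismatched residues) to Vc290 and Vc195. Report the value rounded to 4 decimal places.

Differing sites — 2:L/H; 4:D/Q; 5:N/F; 6:G/M; 9:G/R; 10:K/L; 17:K/R; 19:A/R; 23:C/A; 25:M/P; 26:D/H; 32:C/G; 33:W/F; 35:F/I; 36:Q/L.
p = 15/42 = 0.357143.
d = −ln(1 − 0.357143) = −ln(0.642857) = 0.4418.

0.4418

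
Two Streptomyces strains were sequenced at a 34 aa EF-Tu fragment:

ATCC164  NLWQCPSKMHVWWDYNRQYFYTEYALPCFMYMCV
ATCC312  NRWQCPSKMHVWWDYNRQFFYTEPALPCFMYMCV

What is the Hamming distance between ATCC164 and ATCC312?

Differing sites — 2:L/R; 19:Y/F; 24:Y/P.
That gives 3 mismatches out of 34 aligned sites, so the Hamming distance is 3.

3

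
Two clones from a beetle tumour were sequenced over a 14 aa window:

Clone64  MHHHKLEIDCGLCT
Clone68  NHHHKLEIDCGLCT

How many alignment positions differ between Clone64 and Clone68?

Differing sites — 1:M/N.
That gives 1 mismatch out of 14 aligned sites, so the Hamming distance is 1.

1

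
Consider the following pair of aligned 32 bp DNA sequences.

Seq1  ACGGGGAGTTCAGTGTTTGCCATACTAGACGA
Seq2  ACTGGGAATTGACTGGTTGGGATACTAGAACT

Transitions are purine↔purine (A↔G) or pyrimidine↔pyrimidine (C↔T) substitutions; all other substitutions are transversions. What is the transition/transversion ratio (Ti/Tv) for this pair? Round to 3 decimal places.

The sequences differ at positions 3 (G/T, transversion), 8 (G/A, transition), 11 (C/G, transversion), 13 (G/C, transversion), 16 (T/G, transversion), 20 (C/G, transversion), 21 (C/G, transversion), 30 (C/A, transversion), 31 (G/C, transversion), 32 (A/T, transversion).
Of the 10 differences, 1 transition and 9 transversions, so Ti/Tv = 1/9 = 0.111.

0.111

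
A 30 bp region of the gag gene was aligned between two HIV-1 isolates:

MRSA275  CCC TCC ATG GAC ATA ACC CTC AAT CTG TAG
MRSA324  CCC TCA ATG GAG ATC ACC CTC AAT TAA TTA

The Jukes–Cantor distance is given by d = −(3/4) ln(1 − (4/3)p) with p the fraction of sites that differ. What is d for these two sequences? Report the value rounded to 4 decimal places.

The sequences differ at positions 6 (C/A), 12 (C/G), 15 (A/C), 25 (C/T), 26 (T/A), 27 (G/A), 29 (A/T), 30 (G/A).
p = 8/30 = 0.266667.
d = −0.75 · ln(1 − (4/3)·0.266667) = −0.75 · ln(0.644444) = −0.75 · (-0.439367) = 0.3295.

0.3295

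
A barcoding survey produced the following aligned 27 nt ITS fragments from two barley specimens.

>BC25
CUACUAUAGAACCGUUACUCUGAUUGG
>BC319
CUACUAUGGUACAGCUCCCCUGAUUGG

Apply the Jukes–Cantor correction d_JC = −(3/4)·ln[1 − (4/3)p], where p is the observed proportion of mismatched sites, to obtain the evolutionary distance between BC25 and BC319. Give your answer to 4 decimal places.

The sequences differ at positions 8 (A/G), 10 (A/U), 13 (C/A), 15 (U/C), 17 (A/C), 19 (U/C).
p = 6/27 = 0.222222.
d = −0.75 · ln(1 − (4/3)·0.222222) = −0.75 · ln(0.703704) = −0.75 · (-0.351397) = 0.2635.

0.2635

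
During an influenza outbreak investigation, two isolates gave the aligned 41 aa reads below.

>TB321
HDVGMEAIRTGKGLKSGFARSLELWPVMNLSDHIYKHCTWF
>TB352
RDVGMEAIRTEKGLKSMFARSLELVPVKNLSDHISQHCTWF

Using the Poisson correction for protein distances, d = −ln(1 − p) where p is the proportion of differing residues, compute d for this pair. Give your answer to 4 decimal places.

Mismatches occur at site 1 (H↔R), site 11 (G↔E), site 17 (G↔M), site 25 (W↔V), site 28 (M↔K), site 35 (Y↔S), site 36 (K↔Q).
p = 7/41 = 0.170732.
d = −ln(1 − 0.170732) = −ln(0.829268) = 0.1872.

0.1872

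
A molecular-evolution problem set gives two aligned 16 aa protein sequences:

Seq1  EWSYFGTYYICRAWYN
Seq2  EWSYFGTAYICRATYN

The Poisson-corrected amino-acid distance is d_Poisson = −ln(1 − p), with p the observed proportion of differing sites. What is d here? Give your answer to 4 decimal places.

The sequences differ at positions 8 (Y/A), 14 (W/T).
p = 2/16 = 0.125000.
d = −ln(1 − 0.125000) = −ln(0.875000) = 0.1335.

0.1335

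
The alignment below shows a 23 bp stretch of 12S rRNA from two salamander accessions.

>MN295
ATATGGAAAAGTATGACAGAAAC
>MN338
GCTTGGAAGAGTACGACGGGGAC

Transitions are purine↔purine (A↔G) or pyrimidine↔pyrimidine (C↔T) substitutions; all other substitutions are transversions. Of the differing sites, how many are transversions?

1

Differing sites — 1:A/G (Ti); 2:T/C (Ti); 3:A/T (Tv); 9:A/G (Ti); 14:T/C (Ti); 18:A/G (Ti); 20:A/G (Ti); 21:A/G (Ti).
Of the 8 differences, 7 transitions and 1 transversion, so the answer is 1.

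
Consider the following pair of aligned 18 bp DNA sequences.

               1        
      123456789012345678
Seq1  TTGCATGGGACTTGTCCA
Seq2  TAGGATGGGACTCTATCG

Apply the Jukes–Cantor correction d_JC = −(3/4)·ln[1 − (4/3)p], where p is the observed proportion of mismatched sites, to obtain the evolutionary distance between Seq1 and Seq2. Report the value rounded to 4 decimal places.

Differing sites — 2:T/A; 4:C/G; 13:T/C; 14:G/T; 15:T/A; 16:C/T; 18:A/G.
p = 7/18 = 0.388889.
d = −0.75 · ln(1 − (4/3)·0.388889) = −0.75 · ln(0.481481) = −0.75 · (-0.730889) = 0.5482.

0.5482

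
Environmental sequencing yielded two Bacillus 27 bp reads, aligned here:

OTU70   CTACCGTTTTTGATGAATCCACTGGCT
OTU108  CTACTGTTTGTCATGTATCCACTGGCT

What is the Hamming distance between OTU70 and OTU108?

Differing sites — 5:C/T; 10:T/G; 12:G/C; 16:A/T.
That gives 4 mismatches out of 27 aligned sites, so the Hamming distance is 4.

4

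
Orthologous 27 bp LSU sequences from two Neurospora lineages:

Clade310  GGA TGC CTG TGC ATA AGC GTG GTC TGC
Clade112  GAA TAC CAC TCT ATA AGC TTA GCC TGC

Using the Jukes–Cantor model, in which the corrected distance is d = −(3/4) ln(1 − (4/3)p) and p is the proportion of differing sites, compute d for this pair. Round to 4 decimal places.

0.4408

Mismatches occur at site 2 (G/A), site 5 (G/A), site 8 (T/A), site 9 (G/C), site 11 (G/C), site 12 (C/T), site 19 (G/T), site 21 (G/A), site 23 (T/C).
p = 9/27 = 0.333333.
d = −0.75 · ln(1 − (4/3)·0.333333) = −0.75 · ln(0.555556) = −0.75 · (-0.587786) = 0.4408.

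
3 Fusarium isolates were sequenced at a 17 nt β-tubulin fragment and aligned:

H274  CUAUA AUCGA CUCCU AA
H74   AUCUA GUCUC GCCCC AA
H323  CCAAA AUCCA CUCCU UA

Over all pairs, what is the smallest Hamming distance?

4

Pairwise Hamming distances:
  H274 vs H74: 8
  H274 vs H323: 4
  H74 vs H323: 11
The smallest is 4, between H274 and H323.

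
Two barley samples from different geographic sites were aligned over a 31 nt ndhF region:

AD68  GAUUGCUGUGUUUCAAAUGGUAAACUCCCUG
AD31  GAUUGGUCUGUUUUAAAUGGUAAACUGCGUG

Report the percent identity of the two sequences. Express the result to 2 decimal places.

The sequences differ at positions 6 (C/G), 8 (G/C), 14 (C/U), 27 (C/G), 29 (C/G).
26 of the 31 sites match, so the percent identity is 26/31 × 100 = 83.87%.

83.87%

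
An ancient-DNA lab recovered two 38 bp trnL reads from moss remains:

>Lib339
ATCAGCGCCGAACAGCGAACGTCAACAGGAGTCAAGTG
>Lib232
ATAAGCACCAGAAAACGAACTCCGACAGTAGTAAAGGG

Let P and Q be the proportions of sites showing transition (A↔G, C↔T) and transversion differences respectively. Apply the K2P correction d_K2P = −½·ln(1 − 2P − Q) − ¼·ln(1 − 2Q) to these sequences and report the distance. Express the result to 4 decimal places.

0.4158

The sequences differ at positions 3 (C/A, transversion), 7 (G/A, transition), 10 (G/A, transition), 11 (A/G, transition), 13 (C/A, transversion), 15 (G/A, transition), 21 (G/T, transversion), 22 (T/C, transition), 24 (A/G, transition), 29 (G/T, transversion), 33 (C/A, transversion), 37 (T/G, transversion).
Of the 12 differences, 6 transitions and 6 transversions over 38 sites: P = 6/38 = 0.157895, Q = 6/38 = 0.157895.
d = −0.5·ln(0.526315) − 0.25·ln(0.684210) = −0.5·(-0.641855) − 0.25·(-0.379490) = 0.4158.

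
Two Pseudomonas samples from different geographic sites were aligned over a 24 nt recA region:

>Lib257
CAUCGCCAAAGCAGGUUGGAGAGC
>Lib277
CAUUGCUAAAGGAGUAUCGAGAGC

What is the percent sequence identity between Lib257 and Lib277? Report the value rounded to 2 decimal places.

The sequences differ at positions 4 (C/U), 7 (C/U), 12 (C/G), 15 (G/U), 16 (U/A), 18 (G/C).
18 of the 24 sites match, so the percent identity is 18/24 × 100 = 75.00%.

75.00%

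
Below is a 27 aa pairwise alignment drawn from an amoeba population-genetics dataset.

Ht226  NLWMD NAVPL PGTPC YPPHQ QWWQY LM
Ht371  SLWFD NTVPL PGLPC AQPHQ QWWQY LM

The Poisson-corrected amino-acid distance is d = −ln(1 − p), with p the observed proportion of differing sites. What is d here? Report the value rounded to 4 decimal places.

0.2513

Mismatches occur at site 1 (N→S), site 4 (M→F), site 7 (A→T), site 13 (T→L), site 16 (Y→A), site 17 (P→Q).
p = 6/27 = 0.222222.
d = −ln(1 − 0.222222) = −ln(0.777778) = 0.2513.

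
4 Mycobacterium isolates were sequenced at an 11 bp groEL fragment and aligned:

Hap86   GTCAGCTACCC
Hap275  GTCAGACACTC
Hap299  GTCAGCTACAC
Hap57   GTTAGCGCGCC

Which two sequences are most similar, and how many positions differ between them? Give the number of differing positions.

Pairwise Hamming distances:
  Hap86 vs Hap275: 3
  Hap86 vs Hap299: 1
  Hap86 vs Hap57: 4
  Hap275 vs Hap299: 3
  Hap275 vs Hap57: 6
  Hap299 vs Hap57: 5
The smallest is 1, between Hap86 and Hap299.

1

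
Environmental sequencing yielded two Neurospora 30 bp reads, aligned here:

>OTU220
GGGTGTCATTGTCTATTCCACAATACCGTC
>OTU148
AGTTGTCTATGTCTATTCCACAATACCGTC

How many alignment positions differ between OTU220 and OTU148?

4

Mismatches occur at site 1 (G↔A), site 3 (G↔T), site 8 (A↔T), site 9 (T↔A).
That gives 4 mismatches out of 30 aligned sites, so the Hamming distance is 4.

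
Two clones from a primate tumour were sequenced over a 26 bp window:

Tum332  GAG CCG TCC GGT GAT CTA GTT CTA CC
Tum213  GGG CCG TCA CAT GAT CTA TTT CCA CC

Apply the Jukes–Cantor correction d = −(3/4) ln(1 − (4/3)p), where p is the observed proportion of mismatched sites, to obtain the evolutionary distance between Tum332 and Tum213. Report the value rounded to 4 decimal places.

0.2758

The sequences differ at positions 2 (A/G), 9 (C/A), 10 (G/C), 11 (G/A), 19 (G/T), 23 (T/C).
p = 6/26 = 0.230769.
d = −0.75 · ln(1 − (4/3)·0.230769) = −0.75 · ln(0.692308) = −0.75 · (-0.367724) = 0.2758.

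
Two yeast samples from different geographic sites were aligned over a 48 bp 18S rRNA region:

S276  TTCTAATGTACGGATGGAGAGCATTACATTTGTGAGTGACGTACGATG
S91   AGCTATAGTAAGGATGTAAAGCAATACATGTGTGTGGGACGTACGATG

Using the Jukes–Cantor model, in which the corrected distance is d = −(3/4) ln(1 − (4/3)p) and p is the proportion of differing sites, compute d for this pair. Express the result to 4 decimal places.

0.2735

The sequences differ at positions 1 (T/A), 2 (T/G), 6 (A/T), 7 (T/A), 11 (C/A), 17 (G/T), 19 (G/A), 24 (T/A), 30 (T/G), 35 (A/T), 37 (T/G).
p = 11/48 = 0.229167.
d = −0.75 · ln(1 − (4/3)·0.229167) = −0.75 · ln(0.694444) = −0.75 · (-0.364644) = 0.2735.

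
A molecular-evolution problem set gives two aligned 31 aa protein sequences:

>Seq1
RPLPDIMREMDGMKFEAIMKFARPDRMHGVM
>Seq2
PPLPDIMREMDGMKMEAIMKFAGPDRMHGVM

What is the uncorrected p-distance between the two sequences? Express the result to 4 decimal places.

0.0968

The sequences differ at positions 1 (R/P), 15 (F/M), 23 (R/G).
There are 3 differences over 31 sites, so p = 3/31 = 0.0968.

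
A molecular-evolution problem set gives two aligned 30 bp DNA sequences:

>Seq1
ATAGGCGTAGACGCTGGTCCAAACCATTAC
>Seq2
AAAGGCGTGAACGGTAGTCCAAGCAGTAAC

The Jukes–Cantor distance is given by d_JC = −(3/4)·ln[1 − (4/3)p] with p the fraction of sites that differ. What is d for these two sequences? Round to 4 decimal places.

0.3831

Differing sites — 2:T/A; 9:A/G; 10:G/A; 14:C/G; 16:G/A; 23:A/G; 25:C/A; 26:A/G; 28:T/A.
p = 9/30 = 0.300000.
d = −0.75 · ln(1 − (4/3)·0.300000) = −0.75 · ln(0.600000) = −0.75 · (-0.510826) = 0.3831.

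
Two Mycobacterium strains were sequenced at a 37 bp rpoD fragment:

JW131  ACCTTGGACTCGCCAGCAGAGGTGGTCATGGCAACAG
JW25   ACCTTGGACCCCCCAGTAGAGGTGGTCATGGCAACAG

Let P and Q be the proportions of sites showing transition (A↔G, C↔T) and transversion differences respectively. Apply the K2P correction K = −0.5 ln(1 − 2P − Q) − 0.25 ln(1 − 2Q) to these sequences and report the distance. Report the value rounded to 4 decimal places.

Differing sites — 10:T/C (Ti); 12:G/C (Tv); 17:C/T (Ti).
Of the 3 differences, 2 transitions and 1 transversion over 37 sites: P = 2/37 = 0.054054, Q = 1/37 = 0.027027.
d = −0.5·ln(0.864865) − 0.25·ln(0.945946) = −0.5·(-0.145182) − 0.25·(-0.055570) = 0.0865.

0.0865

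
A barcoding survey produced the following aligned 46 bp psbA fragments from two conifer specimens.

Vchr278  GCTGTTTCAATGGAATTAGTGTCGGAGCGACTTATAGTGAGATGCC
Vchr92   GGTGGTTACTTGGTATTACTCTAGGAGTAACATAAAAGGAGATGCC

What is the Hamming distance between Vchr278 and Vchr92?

Mismatches occur at site 2 (C↔G), site 5 (T↔G), site 8 (C↔A), site 9 (A↔C), site 10 (A↔T), site 14 (A↔T), site 19 (G↔C), site 21 (G↔C), site 23 (C↔A), site 28 (C↔T), site 29 (G↔A), site 32 (T↔A), site 35 (T↔A), site 37 (G↔A), site 38 (T↔G).
That gives 15 mismatches out of 46 aligned sites, so the Hamming distance is 15.

15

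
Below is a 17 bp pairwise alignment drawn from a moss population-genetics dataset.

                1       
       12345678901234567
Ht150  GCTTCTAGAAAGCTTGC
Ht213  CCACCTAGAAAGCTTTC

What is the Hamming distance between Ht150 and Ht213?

4

Differing sites — 1:G/C; 3:T/A; 4:T/C; 16:G/T.
That gives 4 mismatches out of 17 aligned sites, so the Hamming distance is 4.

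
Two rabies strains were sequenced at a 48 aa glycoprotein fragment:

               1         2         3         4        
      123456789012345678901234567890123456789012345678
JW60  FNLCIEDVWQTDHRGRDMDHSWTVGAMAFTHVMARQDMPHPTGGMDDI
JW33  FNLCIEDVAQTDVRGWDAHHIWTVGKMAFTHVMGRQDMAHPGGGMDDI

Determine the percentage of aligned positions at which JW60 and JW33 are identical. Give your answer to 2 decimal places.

Differing sites — 9:W/A; 13:H/V; 16:R/W; 18:M/A; 19:D/H; 21:S/I; 26:A/K; 34:A/G; 39:P/A; 42:T/G.
38 of the 48 sites match, so the percent identity is 38/48 × 100 = 79.17%.

79.17%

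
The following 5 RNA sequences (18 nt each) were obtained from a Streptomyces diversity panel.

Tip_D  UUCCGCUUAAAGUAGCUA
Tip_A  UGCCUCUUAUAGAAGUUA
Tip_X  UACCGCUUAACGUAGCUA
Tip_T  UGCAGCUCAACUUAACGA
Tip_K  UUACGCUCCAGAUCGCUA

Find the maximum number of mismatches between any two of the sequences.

Pairwise Hamming distances:
  Tip_D vs Tip_A: 5
  Tip_D vs Tip_X: 2
  Tip_D vs Tip_T: 7
  Tip_D vs Tip_K: 6
  Tip_A vs Tip_X: 6
  Tip_A vs Tip_T: 10
  Tip_A vs Tip_K: 11
  Tip_X vs Tip_T: 6
  Tip_X vs Tip_K: 7
  Tip_T vs Tip_K: 9
The largest is 11, between Tip_A and Tip_K.

11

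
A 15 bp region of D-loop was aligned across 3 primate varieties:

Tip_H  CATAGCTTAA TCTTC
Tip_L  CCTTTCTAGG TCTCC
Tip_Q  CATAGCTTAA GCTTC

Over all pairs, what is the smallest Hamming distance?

Pairwise Hamming distances:
  Tip_H vs Tip_L: 7
  Tip_H vs Tip_Q: 1
  Tip_L vs Tip_Q: 8
The smallest is 1, between Tip_H and Tip_Q.

1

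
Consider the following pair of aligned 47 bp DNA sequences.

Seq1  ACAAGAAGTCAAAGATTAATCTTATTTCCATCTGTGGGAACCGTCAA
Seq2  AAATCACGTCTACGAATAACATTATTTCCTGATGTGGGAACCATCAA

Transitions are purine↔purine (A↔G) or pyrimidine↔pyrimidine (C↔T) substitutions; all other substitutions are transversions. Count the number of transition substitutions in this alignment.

2

The sequences differ at positions 2 (C/A, transversion), 4 (A/T, transversion), 5 (G/C, transversion), 7 (A/C, transversion), 11 (A/T, transversion), 13 (A/C, transversion), 16 (T/A, transversion), 20 (T/C, transition), 21 (C/A, transversion), 30 (A/T, transversion), 31 (T/G, transversion), 32 (C/A, transversion), 43 (G/A, transition).
Of the 13 differences, 2 transitions and 11 transversions, so the answer is 2.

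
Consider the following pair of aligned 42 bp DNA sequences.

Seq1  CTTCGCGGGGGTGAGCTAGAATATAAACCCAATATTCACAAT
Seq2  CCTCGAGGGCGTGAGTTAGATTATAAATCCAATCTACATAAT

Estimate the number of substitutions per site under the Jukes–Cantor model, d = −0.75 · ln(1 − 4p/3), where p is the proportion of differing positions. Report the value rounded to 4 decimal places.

Differing sites — 2:T/C; 6:C/A; 10:G/C; 16:C/T; 21:A/T; 28:C/T; 34:A/C; 36:T/A; 39:C/T.
p = 9/42 = 0.214286.
d = −0.75 · ln(1 − (4/3)·0.214286) = −0.75 · ln(0.714285) = −0.75 · (-0.336473) = 0.2524.

0.2524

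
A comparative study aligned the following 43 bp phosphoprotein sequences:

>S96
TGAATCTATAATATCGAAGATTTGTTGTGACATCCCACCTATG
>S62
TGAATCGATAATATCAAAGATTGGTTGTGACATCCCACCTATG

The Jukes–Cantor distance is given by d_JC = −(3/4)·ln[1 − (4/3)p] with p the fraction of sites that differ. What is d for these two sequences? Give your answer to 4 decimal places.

0.0732

The sequences differ at positions 7 (T/G), 16 (G/A), 23 (T/G).
p = 3/43 = 0.069767.
d = −0.75 · ln(1 − (4/3)·0.069767) = −0.75 · ln(0.906977) = −0.75 · (-0.097638) = 0.0732.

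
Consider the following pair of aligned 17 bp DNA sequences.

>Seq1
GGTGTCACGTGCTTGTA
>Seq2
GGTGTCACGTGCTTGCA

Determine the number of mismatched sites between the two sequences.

A single mismatch occurs at site 16 (T↔C).
That gives 1 mismatch out of 17 aligned sites, so the Hamming distance is 1.

1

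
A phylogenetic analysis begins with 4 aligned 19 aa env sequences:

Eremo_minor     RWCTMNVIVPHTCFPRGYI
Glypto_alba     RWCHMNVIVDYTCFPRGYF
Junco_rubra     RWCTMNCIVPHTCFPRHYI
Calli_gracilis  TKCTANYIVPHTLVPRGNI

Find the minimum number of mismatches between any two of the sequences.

2

Pairwise Hamming distances:
  Eremo_minor vs Glypto_alba: 4
  Eremo_minor vs Junco_rubra: 2
  Eremo_minor vs Calli_gracilis: 7
  Glypto_alba vs Junco_rubra: 6
  Glypto_alba vs Calli_gracilis: 11
  Junco_rubra vs Calli_gracilis: 8
The smallest is 2, between Eremo_minor and Junco_rubra.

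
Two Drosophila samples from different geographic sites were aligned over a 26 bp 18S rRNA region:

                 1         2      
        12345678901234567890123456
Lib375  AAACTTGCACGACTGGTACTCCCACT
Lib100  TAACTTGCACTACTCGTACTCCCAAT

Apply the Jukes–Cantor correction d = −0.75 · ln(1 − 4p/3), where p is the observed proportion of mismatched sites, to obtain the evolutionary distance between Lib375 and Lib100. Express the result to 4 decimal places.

The sequences differ at positions 1 (A/T), 11 (G/T), 15 (G/C), 25 (C/A).
p = 4/26 = 0.153846.
d = −0.75 · ln(1 − (4/3)·0.153846) = −0.75 · ln(0.794872) = −0.75 · (-0.229574) = 0.1722.

0.1722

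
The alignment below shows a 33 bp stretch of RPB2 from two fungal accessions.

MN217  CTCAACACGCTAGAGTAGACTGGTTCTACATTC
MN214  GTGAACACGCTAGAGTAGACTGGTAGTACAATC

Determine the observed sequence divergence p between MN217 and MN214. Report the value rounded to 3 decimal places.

Mismatches occur at site 1 (C/G), site 3 (C/G), site 25 (T/A), site 26 (C/G), site 31 (T/A).
There are 5 differences over 33 sites, so p = 5/33 = 0.152.

0.152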